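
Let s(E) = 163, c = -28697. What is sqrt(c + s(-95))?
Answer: I*sqrt(28534) ≈ 168.92*I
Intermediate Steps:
sqrt(c + s(-95)) = sqrt(-28697 + 163) = sqrt(-28534) = I*sqrt(28534)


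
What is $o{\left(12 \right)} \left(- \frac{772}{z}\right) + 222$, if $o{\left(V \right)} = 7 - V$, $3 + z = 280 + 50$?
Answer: $\frac{76454}{327} \approx 233.8$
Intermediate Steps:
$z = 327$ ($z = -3 + \left(280 + 50\right) = -3 + 330 = 327$)
$o{\left(12 \right)} \left(- \frac{772}{z}\right) + 222 = \left(7 - 12\right) \left(- \frac{772}{327}\right) + 222 = \left(7 - 12\right) \left(\left(-772\right) \frac{1}{327}\right) + 222 = \left(-5\right) \left(- \frac{772}{327}\right) + 222 = \frac{3860}{327} + 222 = \frac{76454}{327}$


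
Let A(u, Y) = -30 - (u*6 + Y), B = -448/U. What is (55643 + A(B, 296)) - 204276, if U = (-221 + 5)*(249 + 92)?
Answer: -457155283/3069 ≈ -1.4896e+5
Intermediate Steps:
U = -73656 (U = -216*341 = -73656)
B = 56/9207 (B = -448/(-73656) = -448*(-1/73656) = 56/9207 ≈ 0.0060823)
A(u, Y) = -30 - Y - 6*u (A(u, Y) = -30 - (6*u + Y) = -30 - (Y + 6*u) = -30 + (-Y - 6*u) = -30 - Y - 6*u)
(55643 + A(B, 296)) - 204276 = (55643 + (-30 - 1*296 - 6*56/9207)) - 204276 = (55643 + (-30 - 296 - 112/3069)) - 204276 = (55643 - 1000606/3069) - 204276 = 169767761/3069 - 204276 = -457155283/3069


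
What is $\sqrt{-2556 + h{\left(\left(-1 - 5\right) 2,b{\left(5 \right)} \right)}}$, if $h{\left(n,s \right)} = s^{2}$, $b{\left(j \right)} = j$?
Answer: $i \sqrt{2531} \approx 50.309 i$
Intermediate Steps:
$\sqrt{-2556 + h{\left(\left(-1 - 5\right) 2,b{\left(5 \right)} \right)}} = \sqrt{-2556 + 5^{2}} = \sqrt{-2556 + 25} = \sqrt{-2531} = i \sqrt{2531}$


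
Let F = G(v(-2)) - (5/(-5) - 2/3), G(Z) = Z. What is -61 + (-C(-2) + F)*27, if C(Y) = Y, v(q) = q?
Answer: -16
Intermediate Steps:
F = -1/3 (F = -2 - (5/(-5) - 2/3) = -2 - (5*(-1/5) - 2*1/3) = -2 - (-1 - 2/3) = -2 - 1*(-5/3) = -2 + 5/3 = -1/3 ≈ -0.33333)
-61 + (-C(-2) + F)*27 = -61 + (-1*(-2) - 1/3)*27 = -61 + (2 - 1/3)*27 = -61 + (5/3)*27 = -61 + 45 = -16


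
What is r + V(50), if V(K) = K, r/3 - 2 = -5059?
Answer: -15121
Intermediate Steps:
r = -15171 (r = 6 + 3*(-5059) = 6 - 15177 = -15171)
r + V(50) = -15171 + 50 = -15121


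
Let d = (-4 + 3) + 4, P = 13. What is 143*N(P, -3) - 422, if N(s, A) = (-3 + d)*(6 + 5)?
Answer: -422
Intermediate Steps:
d = 3 (d = -1 + 4 = 3)
N(s, A) = 0 (N(s, A) = (-3 + 3)*(6 + 5) = 0*11 = 0)
143*N(P, -3) - 422 = 143*0 - 422 = 0 - 422 = -422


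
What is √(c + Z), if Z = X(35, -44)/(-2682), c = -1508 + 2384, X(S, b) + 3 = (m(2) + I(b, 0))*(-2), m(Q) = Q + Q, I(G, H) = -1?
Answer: √77792602/298 ≈ 29.597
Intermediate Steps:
m(Q) = 2*Q
X(S, b) = -9 (X(S, b) = -3 + (2*2 - 1)*(-2) = -3 + (4 - 1)*(-2) = -3 + 3*(-2) = -3 - 6 = -9)
c = 876
Z = 1/298 (Z = -9/(-2682) = -9*(-1/2682) = 1/298 ≈ 0.0033557)
√(c + Z) = √(876 + 1/298) = √(261049/298) = √77792602/298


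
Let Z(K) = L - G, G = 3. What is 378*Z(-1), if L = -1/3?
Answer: -1260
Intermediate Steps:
L = -1/3 (L = -1*1/3 = -1/3 ≈ -0.33333)
Z(K) = -10/3 (Z(K) = -1/3 - 1*3 = -1/3 - 3 = -10/3)
378*Z(-1) = 378*(-10/3) = -1260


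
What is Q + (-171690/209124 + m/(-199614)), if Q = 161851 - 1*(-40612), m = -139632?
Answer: 234767395008991/1159557726 ≈ 2.0246e+5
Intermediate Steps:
Q = 202463 (Q = 161851 + 40612 = 202463)
Q + (-171690/209124 + m/(-199614)) = 202463 + (-171690/209124 - 139632/(-199614)) = 202463 + (-171690*1/209124 - 139632*(-1/199614)) = 202463 + (-28615/34854 + 23272/33269) = 202463 - 140870147/1159557726 = 234767395008991/1159557726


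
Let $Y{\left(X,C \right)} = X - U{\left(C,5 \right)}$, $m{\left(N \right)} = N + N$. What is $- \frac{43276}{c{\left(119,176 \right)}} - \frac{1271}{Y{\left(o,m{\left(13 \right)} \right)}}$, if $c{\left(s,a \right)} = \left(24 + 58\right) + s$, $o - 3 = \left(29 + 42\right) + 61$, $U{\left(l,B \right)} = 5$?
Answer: $- \frac{5881351}{26130} \approx -225.08$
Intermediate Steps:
$m{\left(N \right)} = 2 N$
$o = 135$ ($o = 3 + \left(\left(29 + 42\right) + 61\right) = 3 + \left(71 + 61\right) = 3 + 132 = 135$)
$c{\left(s,a \right)} = 82 + s$
$Y{\left(X,C \right)} = -5 + X$ ($Y{\left(X,C \right)} = X - 5 = -5 + X$)
$- \frac{43276}{c{\left(119,176 \right)}} - \frac{1271}{Y{\left(o,m{\left(13 \right)} \right)}} = - \frac{43276}{82 + 119} - \frac{1271}{-5 + 135} = - \frac{43276}{201} - \frac{1271}{130} = - \frac{5881351}{26130}$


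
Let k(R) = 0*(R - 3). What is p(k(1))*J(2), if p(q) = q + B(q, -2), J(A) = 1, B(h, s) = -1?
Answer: -1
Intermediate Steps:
k(R) = 0 (k(R) = 0*(-3 + R) = 0)
p(q) = -1 + q (p(q) = q - 1 = -1 + q)
p(k(1))*J(2) = (-1 + 0)*1 = -1*1 = -1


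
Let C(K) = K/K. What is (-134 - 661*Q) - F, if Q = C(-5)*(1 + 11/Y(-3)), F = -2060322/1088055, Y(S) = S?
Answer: 591379744/362685 ≈ 1630.6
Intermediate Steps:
C(K) = 1
F = -686774/362685 (F = -2060322*1/1088055 = -686774/362685 ≈ -1.8936)
Q = -8/3 (Q = 1*(1 + 11/(-3)) = 1*(1 + 11*(-⅓)) = 1*(1 - 11/3) = 1*(-8/3) = -8/3 ≈ -2.6667)
(-134 - 661*Q) - F = (-134 - 661*(-8/3)) - 1*(-686774/362685) = (-134 + 5288/3) + 686774/362685 = 4886/3 + 686774/362685 = 591379744/362685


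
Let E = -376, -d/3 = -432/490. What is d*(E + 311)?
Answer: -8424/49 ≈ -171.92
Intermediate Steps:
d = 648/245 (d = -(-1296)/490 = -3*(-216/245) = 648/245 ≈ 2.6449)
d*(E + 311) = 648*(-376 + 311)/245 = (648/245)*(-65) = -8424/49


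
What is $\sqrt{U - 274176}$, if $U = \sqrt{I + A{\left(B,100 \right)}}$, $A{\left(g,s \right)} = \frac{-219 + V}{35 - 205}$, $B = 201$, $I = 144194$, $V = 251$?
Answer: $\frac{\sqrt{-1980921600 + 85 \sqrt{1041800290}}}{85} \approx 523.26 i$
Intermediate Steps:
$A{\left(g,s \right)} = - \frac{16}{85}$ ($A{\left(g,s \right)} = \frac{-219 + 251}{35 - 205} = \frac{32}{-170} = 32 \left(- \frac{1}{170}\right) = - \frac{16}{85}$)
$U = \frac{\sqrt{1041800290}}{85}$ ($U = \sqrt{144194 - \frac{16}{85}} = \sqrt{\frac{12256474}{85}} = \frac{\sqrt{1041800290}}{85} \approx 379.73$)
$\sqrt{U - 274176} = \sqrt{\frac{\sqrt{1041800290}}{85} - 274176} = \sqrt{-274176 + \frac{\sqrt{1041800290}}{85}}$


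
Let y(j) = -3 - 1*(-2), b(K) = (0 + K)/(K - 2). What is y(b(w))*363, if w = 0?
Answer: -363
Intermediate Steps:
b(K) = K/(-2 + K)
y(j) = -1 (y(j) = -3 + 2 = -1)
y(b(w))*363 = -1*363 = -363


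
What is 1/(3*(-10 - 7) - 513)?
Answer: -1/564 ≈ -0.0017731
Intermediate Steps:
1/(3*(-10 - 7) - 513) = 1/(3*(-17) - 513) = 1/(-51 - 513) = 1/(-564) = -1/564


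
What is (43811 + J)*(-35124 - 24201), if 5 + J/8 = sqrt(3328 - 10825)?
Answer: -2596714575 - 9966600*I*sqrt(17) ≈ -2.5967e+9 - 4.1093e+7*I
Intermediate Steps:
J = -40 + 168*I*sqrt(17) (J = -40 + 8*sqrt(3328 - 10825) = -40 + 8*sqrt(-7497) = -40 + 8*(21*I*sqrt(17)) = -40 + 168*I*sqrt(17) ≈ -40.0 + 692.68*I)
(43811 + J)*(-35124 - 24201) = (43811 + (-40 + 168*I*sqrt(17)))*(-35124 - 24201) = (43771 + 168*I*sqrt(17))*(-59325) = -2596714575 - 9966600*I*sqrt(17)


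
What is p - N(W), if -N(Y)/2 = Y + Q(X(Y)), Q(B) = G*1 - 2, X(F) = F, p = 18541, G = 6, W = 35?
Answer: 18619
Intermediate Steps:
Q(B) = 4 (Q(B) = 6*1 - 2 = 6 - 2 = 4)
N(Y) = -8 - 2*Y (N(Y) = -2*(Y + 4) = -2*(4 + Y) = -8 - 2*Y)
p - N(W) = 18541 - (-8 - 2*35) = 18541 - (-8 - 70) = 18541 - 1*(-78) = 18541 + 78 = 18619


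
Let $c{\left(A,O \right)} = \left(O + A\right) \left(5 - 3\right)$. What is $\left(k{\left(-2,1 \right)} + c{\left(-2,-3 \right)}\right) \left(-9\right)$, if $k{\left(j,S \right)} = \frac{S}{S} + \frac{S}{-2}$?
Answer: $\frac{171}{2} \approx 85.5$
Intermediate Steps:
$k{\left(j,S \right)} = 1 - \frac{S}{2}$ ($k{\left(j,S \right)} = 1 + S \left(- \frac{1}{2}\right) = 1 - \frac{S}{2}$)
$c{\left(A,O \right)} = 2 A + 2 O$ ($c{\left(A,O \right)} = \left(A + O\right) 2 = 2 A + 2 O$)
$\left(k{\left(-2,1 \right)} + c{\left(-2,-3 \right)}\right) \left(-9\right) = \left(\left(1 - \frac{1}{2}\right) + \left(2 \left(-2\right) + 2 \left(-3\right)\right)\right) \left(-9\right) = \left(\left(1 - \frac{1}{2}\right) - 10\right) \left(-9\right) = \left(\frac{1}{2} - 10\right) \left(-9\right) = \left(- \frac{19}{2}\right) \left(-9\right) = \frac{171}{2}$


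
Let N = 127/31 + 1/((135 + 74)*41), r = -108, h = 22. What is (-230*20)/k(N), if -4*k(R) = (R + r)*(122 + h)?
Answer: -152742425/124203231 ≈ -1.2298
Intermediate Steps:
N = 1088294/265639 (N = 127*(1/31) + (1/41)/209 = 127/31 + (1/209)*(1/41) = 127/31 + 1/8569 = 1088294/265639 ≈ 4.0969)
k(R) = 3888 - 36*R (k(R) = -(R - 108)*(122 + 22)/4 = -(-108 + R)*144/4 = -(-15552 + 144*R)/4 = 3888 - 36*R)
(-230*20)/k(N) = (-230*20)/(3888 - 36*1088294/265639) = -4600/(3888 - 39178584/265639) = -4600/993625848/265639 = -4600*265639/993625848 = -152742425/124203231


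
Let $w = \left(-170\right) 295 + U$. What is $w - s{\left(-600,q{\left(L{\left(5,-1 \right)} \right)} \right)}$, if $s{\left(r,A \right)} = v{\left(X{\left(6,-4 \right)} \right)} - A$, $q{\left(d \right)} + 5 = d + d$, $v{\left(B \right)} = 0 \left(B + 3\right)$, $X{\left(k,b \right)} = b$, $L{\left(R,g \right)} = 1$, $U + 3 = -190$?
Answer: $-50346$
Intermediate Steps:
$U = -193$ ($U = -3 - 190 = -193$)
$v{\left(B \right)} = 0$ ($v{\left(B \right)} = 0 \left(3 + B\right) = 0$)
$w = -50343$ ($w = \left(-170\right) 295 - 193 = -50150 - 193 = -50343$)
$q{\left(d \right)} = -5 + 2 d$ ($q{\left(d \right)} = -5 + \left(d + d\right) = -5 + 2 d$)
$s{\left(r,A \right)} = - A$ ($s{\left(r,A \right)} = 0 - A = - A$)
$w - s{\left(-600,q{\left(L{\left(5,-1 \right)} \right)} \right)} = -50343 - - (-5 + 2 \cdot 1) = -50343 - - (-5 + 2) = -50343 - \left(-1\right) \left(-3\right) = -50343 - 3 = -50346$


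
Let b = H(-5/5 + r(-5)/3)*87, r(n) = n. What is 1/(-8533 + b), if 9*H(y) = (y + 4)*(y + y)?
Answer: -27/232247 ≈ -0.00011626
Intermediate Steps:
H(y) = 2*y*(4 + y)/9 (H(y) = ((y + 4)*(y + y))/9 = ((4 + y)*(2*y))/9 = (2*y*(4 + y))/9 = 2*y*(4 + y)/9)
b = -1856/27 (b = (2*(-5/5 - 5/3)*(4 + (-5/5 - 5/3))/9)*87 = (2*(-5*⅕ - 5*⅓)*(4 + (-5*⅕ - 5*⅓))/9)*87 = (2*(-1 - 5/3)*(4 + (-1 - 5/3))/9)*87 = ((2/9)*(-8/3)*(4 - 8/3))*87 = ((2/9)*(-8/3)*(4/3))*87 = -64/81*87 = -1856/27 ≈ -68.741)
1/(-8533 + b) = 1/(-8533 - 1856/27) = 1/(-232247/27) = -27/232247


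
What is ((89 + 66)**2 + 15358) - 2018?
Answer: 37365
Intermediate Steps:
((89 + 66)**2 + 15358) - 2018 = (155**2 + 15358) - 2018 = (24025 + 15358) - 2018 = 39383 - 2018 = 37365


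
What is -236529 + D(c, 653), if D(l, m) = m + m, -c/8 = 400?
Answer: -235223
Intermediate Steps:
c = -3200 (c = -8*400 = -3200)
D(l, m) = 2*m
-236529 + D(c, 653) = -236529 + 2*653 = -236529 + 1306 = -235223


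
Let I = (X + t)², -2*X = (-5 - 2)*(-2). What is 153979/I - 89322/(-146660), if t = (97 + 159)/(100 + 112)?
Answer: 31721414971219/6911279170 ≈ 4589.8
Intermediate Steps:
X = -7 (X = -(-5 - 2)*(-2)/2 = -(-7)*(-2)/2 = -½*14 = -7)
t = 64/53 (t = 256/212 = 256*(1/212) = 64/53 ≈ 1.2075)
I = 94249/2809 (I = (-7 + 64/53)² = (-307/53)² = 94249/2809 ≈ 33.552)
153979/I - 89322/(-146660) = 153979/(94249/2809) - 89322/(-146660) = 153979*(2809/94249) - 89322*(-1/146660) = 432527011/94249 + 44661/73330 = 31721414971219/6911279170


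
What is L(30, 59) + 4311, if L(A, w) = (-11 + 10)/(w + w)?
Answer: 508697/118 ≈ 4311.0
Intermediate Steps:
L(A, w) = -1/(2*w)
L(30, 59) + 4311 = -½/59 + 4311 = -½*1/59 + 4311 = -1/118 + 4311 = 508697/118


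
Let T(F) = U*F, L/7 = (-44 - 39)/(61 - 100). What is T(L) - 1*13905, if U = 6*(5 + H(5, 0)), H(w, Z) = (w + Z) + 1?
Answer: -167983/13 ≈ -12922.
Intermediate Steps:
H(w, Z) = 1 + Z + w (H(w, Z) = (Z + w) + 1 = 1 + Z + w)
L = 581/39 (L = 7*((-44 - 39)/(61 - 100)) = 7*(-83/(-39)) = 7*(-83*(-1/39)) = 7*(83/39) = 581/39 ≈ 14.897)
U = 66 (U = 6*(5 + (1 + 0 + 5)) = 6*(5 + 6) = 6*11 = 66)
T(F) = 66*F
T(L) - 1*13905 = 66*(581/39) - 1*13905 = 12782/13 - 13905 = -167983/13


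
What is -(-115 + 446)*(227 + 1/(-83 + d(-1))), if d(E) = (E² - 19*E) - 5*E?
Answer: -4357615/58 ≈ -75131.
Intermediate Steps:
d(E) = E² - 24*E
-(-115 + 446)*(227 + 1/(-83 + d(-1))) = -(-115 + 446)*(227 + 1/(-83 - (-24 - 1))) = -331*(227 + 1/(-83 - 1*(-25))) = -331*(227 + 1/(-83 + 25)) = -331*(227 + 1/(-58)) = -331*(227 - 1/58) = -331*13165/58 = -1*4357615/58 = -4357615/58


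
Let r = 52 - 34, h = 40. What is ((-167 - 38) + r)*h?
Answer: -7480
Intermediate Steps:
r = 18
((-167 - 38) + r)*h = ((-167 - 38) + 18)*40 = (-205 + 18)*40 = -187*40 = -7480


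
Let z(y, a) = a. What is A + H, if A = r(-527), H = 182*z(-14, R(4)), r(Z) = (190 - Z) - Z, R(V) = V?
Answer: 1972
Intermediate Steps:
r(Z) = 190 - 2*Z
H = 728 (H = 182*4 = 728)
A = 1244 (A = 190 - 2*(-527) = 190 + 1054 = 1244)
A + H = 1244 + 728 = 1972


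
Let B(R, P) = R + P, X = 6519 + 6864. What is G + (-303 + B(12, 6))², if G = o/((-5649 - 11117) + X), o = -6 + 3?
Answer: 274784178/3383 ≈ 81225.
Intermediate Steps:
o = -3
X = 13383
G = 3/3383 (G = -3/((-5649 - 11117) + 13383) = -3/(-16766 + 13383) = -3/(-3383) = -1/3383*(-3) = 3/3383 ≈ 0.00088679)
B(R, P) = P + R
G + (-303 + B(12, 6))² = 3/3383 + (-303 + (6 + 12))² = 3/3383 + (-303 + 18)² = 3/3383 + (-285)² = 3/3383 + 81225 = 274784178/3383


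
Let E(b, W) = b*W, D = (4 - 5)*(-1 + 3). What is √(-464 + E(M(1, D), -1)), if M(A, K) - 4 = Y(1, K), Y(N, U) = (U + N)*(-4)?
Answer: 2*I*√118 ≈ 21.726*I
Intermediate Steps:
D = -2 (D = -1*2 = -2)
Y(N, U) = -4*N - 4*U (Y(N, U) = (N + U)*(-4) = -4*N - 4*U)
M(A, K) = -4*K (M(A, K) = 4 + (-4*1 - 4*K) = 4 + (-4 - 4*K) = -4*K)
E(b, W) = W*b
√(-464 + E(M(1, D), -1)) = √(-464 - (-4)*(-2)) = √(-464 - 1*8) = √(-464 - 8) = √(-472) = 2*I*√118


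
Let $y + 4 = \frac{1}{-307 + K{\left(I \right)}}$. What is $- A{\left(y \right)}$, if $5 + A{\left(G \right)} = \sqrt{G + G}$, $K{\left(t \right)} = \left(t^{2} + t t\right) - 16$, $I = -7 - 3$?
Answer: $5 - \frac{i \sqrt{121278}}{123} \approx 5.0 - 2.8313 i$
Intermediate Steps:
$I = -10$
$K{\left(t \right)} = -16 + 2 t^{2}$ ($K{\left(t \right)} = \left(t^{2} + t^{2}\right) - 16 = 2 t^{2} - 16 = -16 + 2 t^{2}$)
$y = - \frac{493}{123}$ ($y = -4 + \frac{1}{-307 - \left(16 - 2 \left(-10\right)^{2}\right)} = -4 + \frac{1}{-307 + \left(-16 + 2 \cdot 100\right)} = -4 + \frac{1}{-307 + \left(-16 + 200\right)} = -4 + \frac{1}{-307 + 184} = -4 + \frac{1}{-123} = -4 - \frac{1}{123} = - \frac{493}{123} \approx -4.0081$)
$A{\left(G \right)} = -5 + \sqrt{2} \sqrt{G}$ ($A{\left(G \right)} = -5 + \sqrt{G + G} = -5 + \sqrt{2 G} = -5 + \sqrt{2} \sqrt{G}$)
$- A{\left(y \right)} = - (-5 + \sqrt{2} \sqrt{- \frac{493}{123}}) = - (-5 + \sqrt{2} \frac{i \sqrt{60639}}{123}) = - (-5 + \frac{i \sqrt{121278}}{123}) = 5 - \frac{i \sqrt{121278}}{123}$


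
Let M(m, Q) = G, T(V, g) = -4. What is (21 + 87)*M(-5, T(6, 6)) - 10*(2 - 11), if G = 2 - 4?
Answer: -126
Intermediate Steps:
G = -2
M(m, Q) = -2
(21 + 87)*M(-5, T(6, 6)) - 10*(2 - 11) = (21 + 87)*(-2) - 10*(2 - 11) = 108*(-2) - 10*(-9) = -216 + 90 = -126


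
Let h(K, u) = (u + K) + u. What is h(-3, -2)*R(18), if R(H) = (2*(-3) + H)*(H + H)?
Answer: -3024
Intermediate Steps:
R(H) = 2*H*(-6 + H) (R(H) = (-6 + H)*(2*H) = 2*H*(-6 + H))
h(K, u) = K + 2*u (h(K, u) = (K + u) + u = K + 2*u)
h(-3, -2)*R(18) = (-3 + 2*(-2))*(2*18*(-6 + 18)) = (-3 - 4)*(2*18*12) = -7*432 = -3024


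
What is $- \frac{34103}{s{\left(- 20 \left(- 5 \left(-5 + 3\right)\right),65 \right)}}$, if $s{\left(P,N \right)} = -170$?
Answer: $\frac{34103}{170} \approx 200.61$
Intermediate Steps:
$- \frac{34103}{s{\left(- 20 \left(- 5 \left(-5 + 3\right)\right),65 \right)}} = - \frac{34103}{-170} = \left(-34103\right) \left(- \frac{1}{170}\right) = \frac{34103}{170}$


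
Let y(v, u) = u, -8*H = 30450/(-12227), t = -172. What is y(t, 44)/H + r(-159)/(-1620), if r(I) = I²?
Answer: 22972289/182700 ≈ 125.74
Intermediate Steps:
H = 15225/48908 (H = -15225/(4*(-12227)) = -15225*(-1)/(4*12227) = -⅛*(-30450/12227) = 15225/48908 ≈ 0.31130)
y(t, 44)/H + r(-159)/(-1620) = 44/(15225/48908) + (-159)²/(-1620) = 44*(48908/15225) + 25281*(-1/1620) = 2151952/15225 - 2809/180 = 22972289/182700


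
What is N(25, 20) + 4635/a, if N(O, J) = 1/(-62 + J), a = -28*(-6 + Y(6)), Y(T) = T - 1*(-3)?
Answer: -4637/84 ≈ -55.202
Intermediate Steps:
Y(T) = 3 + T (Y(T) = T + 3 = 3 + T)
a = -84 (a = -28*(-6 + (3 + 6)) = -28*(-6 + 9) = -28*3 = -84)
N(25, 20) + 4635/a = 1/(-62 + 20) + 4635/(-84) = 1/(-42) + 4635*(-1/84) = -1/42 - 1545/28 = -4637/84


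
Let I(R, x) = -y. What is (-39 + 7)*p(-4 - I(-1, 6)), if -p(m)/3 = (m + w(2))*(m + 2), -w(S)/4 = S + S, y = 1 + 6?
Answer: -6240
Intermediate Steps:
y = 7
w(S) = -8*S (w(S) = -4*(S + S) = -8*S)
I(R, x) = -7 (I(R, x) = -1*7 = -7)
p(m) = -3*(-16 + m)*(2 + m) (p(m) = -3*(m - 8*2)*(m + 2) = -3*(m - 16)*(2 + m) = -3*(-16 + m)*(2 + m))
(-39 + 7)*p(-4 - I(-1, 6)) = (-39 + 7)*(96 - 3*(-4 - 1*(-7))² + 42*(-4 - 1*(-7))) = -32*(96 - 3*(-4 + 7)² + 42*(-4 + 7)) = -32*(96 - 3*3² + 42*3) = -32*(96 - 3*9 + 126) = -32*(96 - 27 + 126) = -32*195 = -6240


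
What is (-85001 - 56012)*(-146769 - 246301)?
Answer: 55427979910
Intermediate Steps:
(-85001 - 56012)*(-146769 - 246301) = -141013*(-393070) = 55427979910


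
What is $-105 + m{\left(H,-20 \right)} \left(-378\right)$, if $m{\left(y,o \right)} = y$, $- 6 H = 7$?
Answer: $336$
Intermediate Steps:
$H = - \frac{7}{6}$ ($H = \left(- \frac{1}{6}\right) 7 = - \frac{7}{6} \approx -1.1667$)
$-105 + m{\left(H,-20 \right)} \left(-378\right) = -105 - -441 = -105 + 441 = 336$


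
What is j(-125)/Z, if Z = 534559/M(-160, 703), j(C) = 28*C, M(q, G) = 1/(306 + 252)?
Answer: -1750/149141961 ≈ -1.1734e-5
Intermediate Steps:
M(q, G) = 1/558
Z = 298283922 (Z = 534559/(1/558) = 534559*558 = 298283922)
j(-125)/Z = (28*(-125))/298283922 = -3500*1/298283922 = -1750/149141961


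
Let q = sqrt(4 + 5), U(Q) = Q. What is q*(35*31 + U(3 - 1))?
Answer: 3261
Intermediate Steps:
q = 3 (q = sqrt(9) = 3)
q*(35*31 + U(3 - 1)) = 3*(35*31 + (3 - 1)) = 3*(1085 + 2) = 3*1087 = 3261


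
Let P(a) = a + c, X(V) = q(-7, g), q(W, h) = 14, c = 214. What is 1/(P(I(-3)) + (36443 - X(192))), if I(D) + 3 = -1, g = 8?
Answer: 1/36639 ≈ 2.7293e-5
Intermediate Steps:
I(D) = -4 (I(D) = -3 - 1 = -4)
X(V) = 14
P(a) = 214 + a (P(a) = a + 214 = 214 + a)
1/(P(I(-3)) + (36443 - X(192))) = 1/((214 - 4) + (36443 - 1*14)) = 1/(210 + (36443 - 14)) = 1/(210 + 36429) = 1/36639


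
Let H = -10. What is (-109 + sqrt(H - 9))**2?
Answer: (109 - I*sqrt(19))**2 ≈ 11862.0 - 950.24*I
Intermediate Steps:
(-109 + sqrt(H - 9))**2 = (-109 + sqrt(-10 - 9))**2 = (-109 + sqrt(-19))**2 = (-109 + I*sqrt(19))**2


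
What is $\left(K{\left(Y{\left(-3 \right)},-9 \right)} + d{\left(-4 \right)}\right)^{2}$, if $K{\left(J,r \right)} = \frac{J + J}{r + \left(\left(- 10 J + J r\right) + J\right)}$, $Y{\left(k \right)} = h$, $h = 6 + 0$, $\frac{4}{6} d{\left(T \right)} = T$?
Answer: $\frac{56644}{1521} \approx 37.241$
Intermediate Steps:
$d{\left(T \right)} = \frac{3 T}{2}$
$h = 6$
$Y{\left(k \right)} = 6$
$K{\left(J,r \right)} = \frac{2 J}{r - 9 J + J r}$ ($K{\left(J,r \right)} = \frac{2 J}{r + \left(- 9 J + J r\right)} = \frac{2 J}{r - 9 J + J r}$)
$\left(K{\left(Y{\left(-3 \right)},-9 \right)} + d{\left(-4 \right)}\right)^{2} = \left(2 \cdot 6 \frac{1}{-9 - 54 + 6 \left(-9\right)} + \frac{3}{2} \left(-4\right)\right)^{2} = \left(2 \cdot 6 \frac{1}{-9 - 54 - 54} - 6\right)^{2} = \left(2 \cdot 6 \frac{1}{-117} - 6\right)^{2} = \left(2 \cdot 6 \left(- \frac{1}{117}\right) - 6\right)^{2} = \left(- \frac{4}{39} - 6\right)^{2} = \left(- \frac{238}{39}\right)^{2} = \frac{56644}{1521}$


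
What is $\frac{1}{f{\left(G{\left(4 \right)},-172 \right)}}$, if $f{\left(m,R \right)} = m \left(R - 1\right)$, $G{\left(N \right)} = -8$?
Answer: $\frac{1}{1384} \approx 0.00072254$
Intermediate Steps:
$f{\left(m,R \right)} = m \left(-1 + R\right)$
$\frac{1}{f{\left(G{\left(4 \right)},-172 \right)}} = \frac{1}{\left(-8\right) \left(-1 - 172\right)} = \frac{1}{\left(-8\right) \left(-173\right)} = \frac{1}{1384}$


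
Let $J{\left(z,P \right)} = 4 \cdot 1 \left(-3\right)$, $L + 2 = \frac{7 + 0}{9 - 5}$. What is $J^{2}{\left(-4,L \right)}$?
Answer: $144$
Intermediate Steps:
$L = - \frac{1}{4}$ ($L = -2 + \frac{7 + 0}{9 - 5} = -2 + \frac{7}{4} = - \frac{1}{4} \approx -0.25$)
$J{\left(z,P \right)} = -12$ ($J{\left(z,P \right)} = 4 \left(-3\right) = -12$)
$J^{2}{\left(-4,L \right)} = \left(-12\right)^{2} = 144$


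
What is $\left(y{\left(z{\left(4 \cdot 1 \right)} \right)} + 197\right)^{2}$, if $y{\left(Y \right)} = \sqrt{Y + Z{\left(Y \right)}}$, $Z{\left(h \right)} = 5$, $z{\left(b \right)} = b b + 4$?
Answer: $40804$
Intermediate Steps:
$z{\left(b \right)} = 4 + b^{2}$ ($z{\left(b \right)} = b^{2} + 4 = 4 + b^{2}$)
$y{\left(Y \right)} = \sqrt{5 + Y}$ ($y{\left(Y \right)} = \sqrt{Y + 5} = \sqrt{5 + Y}$)
$\left(y{\left(z{\left(4 \cdot 1 \right)} \right)} + 197\right)^{2} = \left(\sqrt{5 + \left(4 + \left(4 \cdot 1\right)^{2}\right)} + 197\right)^{2} = \left(\sqrt{5 + \left(4 + 4^{2}\right)} + 197\right)^{2} = \left(\sqrt{5 + \left(4 + 16\right)} + 197\right)^{2} = \left(\sqrt{5 + 20} + 197\right)^{2} = \left(\sqrt{25} + 197\right)^{2} = \left(5 + 197\right)^{2} = 202^{2} = 40804$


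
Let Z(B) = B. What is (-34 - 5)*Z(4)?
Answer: -156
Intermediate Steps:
(-34 - 5)*Z(4) = (-34 - 5)*4 = -39*4 = -156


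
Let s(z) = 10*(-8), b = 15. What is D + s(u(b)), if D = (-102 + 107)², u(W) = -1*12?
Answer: -55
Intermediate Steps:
u(W) = -12
s(z) = -80
D = 25 (D = 5² = 25)
D + s(u(b)) = 25 - 80 = -55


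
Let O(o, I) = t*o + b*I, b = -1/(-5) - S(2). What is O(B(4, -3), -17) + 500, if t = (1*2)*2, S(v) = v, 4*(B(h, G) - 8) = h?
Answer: 2833/5 ≈ 566.60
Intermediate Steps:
B(h, G) = 8 + h/4
b = -9/5 (b = -1/(-5) - 1*2 = -1*(-⅕) - 2 = ⅕ - 2 = -9/5 ≈ -1.8000)
t = 4 (t = 2*2 = 4)
O(o, I) = 4*o - 9*I/5
O(B(4, -3), -17) + 500 = (4*(8 + (¼)*4) - 9/5*(-17)) + 500 = (4*(8 + 1) + 153/5) + 500 = (4*9 + 153/5) + 500 = (36 + 153/5) + 500 = 333/5 + 500 = 2833/5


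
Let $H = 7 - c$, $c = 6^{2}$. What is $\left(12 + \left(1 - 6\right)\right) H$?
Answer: $-203$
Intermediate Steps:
$c = 36$
$H = -29$ ($H = 7 - 36 = -29$)
$\left(12 + \left(1 - 6\right)\right) H = \left(12 + \left(1 - 6\right)\right) \left(-29\right) = \left(12 - 5\right) \left(-29\right) = 7 \left(-29\right) = -203$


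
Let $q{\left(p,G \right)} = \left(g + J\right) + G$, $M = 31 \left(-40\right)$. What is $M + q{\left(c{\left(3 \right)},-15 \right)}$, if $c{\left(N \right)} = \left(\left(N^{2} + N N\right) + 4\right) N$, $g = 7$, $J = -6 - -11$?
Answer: $-1243$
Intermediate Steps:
$J = 5$ ($J = -6 + 11 = 5$)
$M = -1240$
$c{\left(N \right)} = N \left(4 + 2 N^{2}\right)$ ($c{\left(N \right)} = \left(\left(N^{2} + N^{2}\right) + 4\right) N = \left(2 N^{2} + 4\right) N = \left(4 + 2 N^{2}\right) N = N \left(4 + 2 N^{2}\right)$)
$q{\left(p,G \right)} = 12 + G$ ($q{\left(p,G \right)} = \left(7 + 5\right) + G = 12 + G$)
$M + q{\left(c{\left(3 \right)},-15 \right)} = -1240 + \left(12 - 15\right) = -1240 - 3 = -1243$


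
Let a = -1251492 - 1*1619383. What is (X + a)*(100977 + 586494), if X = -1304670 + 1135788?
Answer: -2089744784547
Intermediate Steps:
X = -168882
a = -2870875 (a = -1251492 - 1619383 = -2870875)
(X + a)*(100977 + 586494) = (-168882 - 2870875)*(100977 + 586494) = -3039757*687471 = -2089744784547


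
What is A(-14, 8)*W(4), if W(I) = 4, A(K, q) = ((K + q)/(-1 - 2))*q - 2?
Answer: 56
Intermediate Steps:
A(K, q) = -2 + q*(-K/3 - q/3) (A(K, q) = ((K + q)/(-3))*q - 2 = ((K + q)*(-1/3))*q - 2 = (-K/3 - q/3)*q - 2 = q*(-K/3 - q/3) - 2 = -2 + q*(-K/3 - q/3))
A(-14, 8)*W(4) = (-2 - 1/3*8**2 - 1/3*(-14)*8)*4 = (-2 - 1/3*64 + 112/3)*4 = (-2 - 64/3 + 112/3)*4 = 14*4 = 56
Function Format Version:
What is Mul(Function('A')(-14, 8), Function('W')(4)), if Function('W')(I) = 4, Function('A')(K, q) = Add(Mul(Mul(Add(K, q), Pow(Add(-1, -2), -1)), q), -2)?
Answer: 56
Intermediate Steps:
Function('A')(K, q) = Add(-2, Mul(q, Add(Mul(Rational(-1, 3), K), Mul(Rational(-1, 3), q)))) (Function('A')(K, q) = Add(Mul(Mul(Add(K, q), Pow(-3, -1)), q), -2) = Add(Mul(Mul(Add(K, q), Rational(-1, 3)), q), -2) = Add(Mul(Add(Mul(Rational(-1, 3), K), Mul(Rational(-1, 3), q)), q), -2) = Add(Mul(q, Add(Mul(Rational(-1, 3), K), Mul(Rational(-1, 3), q))), -2) = Add(-2, Mul(q, Add(Mul(Rational(-1, 3), K), Mul(Rational(-1, 3), q)))))
Mul(Function('A')(-14, 8), Function('W')(4)) = Mul(Add(-2, Mul(Rational(-1, 3), Pow(8, 2)), Mul(Rational(-1, 3), -14, 8)), 4) = Mul(Add(-2, Mul(Rational(-1, 3), 64), Rational(112, 3)), 4) = Mul(Add(-2, Rational(-64, 3), Rational(112, 3)), 4) = Mul(14, 4) = 56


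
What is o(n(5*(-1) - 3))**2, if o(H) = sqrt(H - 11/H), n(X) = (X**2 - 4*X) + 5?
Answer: 10190/101 ≈ 100.89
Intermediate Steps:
n(X) = 5 + X**2 - 4*X
o(n(5*(-1) - 3))**2 = (sqrt((5 + (5*(-1) - 3)**2 - 4*(5*(-1) - 3)) - 11/(5 + (5*(-1) - 3)**2 - 4*(5*(-1) - 3))))**2 = (sqrt((5 + (-5 - 3)**2 - 4*(-5 - 3)) - 11/(5 + (-5 - 3)**2 - 4*(-5 - 3))))**2 = (sqrt((5 + (-8)**2 - 4*(-8)) - 11/(5 + (-8)**2 - 4*(-8))))**2 = (sqrt((5 + 64 + 32) - 11/(5 + 64 + 32)))**2 = (sqrt(101 - 11/101))**2 = (sqrt(10190/101))**2 = (sqrt(1029190)/101)**2 = 10190/101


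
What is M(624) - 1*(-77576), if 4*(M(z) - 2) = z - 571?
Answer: 310365/4 ≈ 77591.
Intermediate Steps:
M(z) = -563/4 + z/4 (M(z) = 2 + (z - 571)/4 = 2 + (-571 + z)/4 = 2 + (-571/4 + z/4) = -563/4 + z/4)
M(624) - 1*(-77576) = (-563/4 + (¼)*624) - 1*(-77576) = (-563/4 + 156) + 77576 = 61/4 + 77576 = 310365/4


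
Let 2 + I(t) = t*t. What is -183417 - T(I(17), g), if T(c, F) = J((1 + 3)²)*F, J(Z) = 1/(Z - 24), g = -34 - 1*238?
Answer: -183451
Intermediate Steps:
g = -272 (g = -34 - 238 = -272)
I(t) = -2 + t² (I(t) = -2 + t*t = -2 + t²)
J(Z) = 1/(-24 + Z)
T(c, F) = -F/8 (T(c, F) = F/(-24 + (1 + 3)²) = F/(-24 + 4²) = F/(-24 + 16) = F/(-8) = -F/8)
-183417 - T(I(17), g) = -183417 - (-1)*(-272)/8 = -183417 - 1*34 = -183417 - 34 = -183451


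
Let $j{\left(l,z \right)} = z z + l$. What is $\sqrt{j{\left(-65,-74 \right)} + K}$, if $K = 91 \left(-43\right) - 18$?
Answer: $2 \sqrt{370} \approx 38.471$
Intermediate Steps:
$j{\left(l,z \right)} = l + z^{2}$ ($j{\left(l,z \right)} = z^{2} + l = l + z^{2}$)
$K = -3931$ ($K = -3913 - 18 = -3931$)
$\sqrt{j{\left(-65,-74 \right)} + K} = \sqrt{\left(-65 + \left(-74\right)^{2}\right) - 3931} = \sqrt{\left(-65 + 5476\right) - 3931} = \sqrt{5411 - 3931} = \sqrt{1480} = 2 \sqrt{370}$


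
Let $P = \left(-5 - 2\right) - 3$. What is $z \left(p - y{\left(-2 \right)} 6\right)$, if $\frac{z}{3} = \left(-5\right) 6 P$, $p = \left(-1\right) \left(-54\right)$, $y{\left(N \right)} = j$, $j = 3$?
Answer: $32400$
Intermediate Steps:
$y{\left(N \right)} = 3$
$P = -10$ ($P = -7 - 3 = -10$)
$p = 54$
$z = 900$ ($z = 3 \left(-5\right) 6 \left(-10\right) = 3 \left(\left(-30\right) \left(-10\right)\right) = 3 \cdot 300 = 900$)
$z \left(p - y{\left(-2 \right)} 6\right) = 900 \left(54 - 3 \cdot 6\right) = 900 \left(54 - 18\right) = 900 \cdot 36 = 32400$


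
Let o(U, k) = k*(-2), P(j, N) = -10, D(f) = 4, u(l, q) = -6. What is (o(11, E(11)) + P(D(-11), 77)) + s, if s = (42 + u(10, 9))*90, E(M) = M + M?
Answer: 3186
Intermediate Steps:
E(M) = 2*M
o(U, k) = -2*k
s = 3240 (s = (42 - 6)*90 = 36*90 = 3240)
(o(11, E(11)) + P(D(-11), 77)) + s = (-4*11 - 10) + 3240 = (-2*22 - 10) + 3240 = (-44 - 10) + 3240 = -54 + 3240 = 3186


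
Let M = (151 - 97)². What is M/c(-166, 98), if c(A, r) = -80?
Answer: -729/20 ≈ -36.450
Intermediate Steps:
M = 2916 (M = 54² = 2916)
M/c(-166, 98) = 2916/(-80) = 2916*(-1/80) = -729/20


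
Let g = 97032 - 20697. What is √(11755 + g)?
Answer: √88090 ≈ 296.80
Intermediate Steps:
g = 76335
√(11755 + g) = √(11755 + 76335) = √88090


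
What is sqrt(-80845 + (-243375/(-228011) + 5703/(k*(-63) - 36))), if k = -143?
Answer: I*sqrt(37600051672094268405909)/681980901 ≈ 284.33*I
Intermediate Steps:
sqrt(-80845 + (-243375/(-228011) + 5703/(k*(-63) - 36))) = sqrt(-80845 + (-243375/(-228011) + 5703/(-143*(-63) - 36))) = sqrt(-80845 + (-243375*(-1/228011) + 5703/(9009 - 36))) = sqrt(-80845 + (243375/228011 + 5703/8973)) = sqrt(-80845 + (243375/228011 + 5703*(1/8973))) = sqrt(-80845 + (243375/228011 + 1901/2991)) = sqrt(-80845 + 1161383536/681980901) = sqrt(-55133584557809/681980901) = I*sqrt(37600051672094268405909)/681980901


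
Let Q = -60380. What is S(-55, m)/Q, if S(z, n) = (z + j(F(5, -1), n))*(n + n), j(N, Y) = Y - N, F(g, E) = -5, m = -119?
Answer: -20111/30190 ≈ -0.66615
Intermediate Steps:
S(z, n) = 2*n*(5 + n + z) (S(z, n) = (z + (n - 1*(-5)))*(n + n) = (z + (n + 5))*(2*n) = (z + (5 + n))*(2*n) = (5 + n + z)*(2*n) = 2*n*(5 + n + z))
S(-55, m)/Q = (2*(-119)*(5 - 119 - 55))/(-60380) = (2*(-119)*(-169))*(-1/60380) = 40222*(-1/60380) = -20111/30190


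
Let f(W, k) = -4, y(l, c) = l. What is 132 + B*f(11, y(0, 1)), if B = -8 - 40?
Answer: 324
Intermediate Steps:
B = -48
132 + B*f(11, y(0, 1)) = 132 - 48*(-4) = 132 + 192 = 324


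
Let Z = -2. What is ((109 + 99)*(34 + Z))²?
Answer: 44302336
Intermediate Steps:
((109 + 99)*(34 + Z))² = ((109 + 99)*(34 - 2))² = (208*32)² = 6656² = 44302336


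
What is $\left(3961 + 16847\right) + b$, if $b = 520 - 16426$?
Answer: $4902$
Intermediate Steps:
$b = -15906$
$\left(3961 + 16847\right) + b = \left(3961 + 16847\right) - 15906 = 20808 - 15906 = 4902$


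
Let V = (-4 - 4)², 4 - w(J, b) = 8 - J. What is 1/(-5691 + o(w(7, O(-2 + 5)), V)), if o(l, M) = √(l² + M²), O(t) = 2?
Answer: -5691/32383376 - √4105/32383376 ≈ -0.00017772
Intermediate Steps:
w(J, b) = -4 + J (w(J, b) = 4 - (8 - J) = 4 + (-8 + J) = -4 + J)
V = 64 (V = (-8)² = 64)
o(l, M) = √(M² + l²)
1/(-5691 + o(w(7, O(-2 + 5)), V)) = 1/(-5691 + √(64² + (-4 + 7)²)) = 1/(-5691 + √(4096 + 3²)) = 1/(-5691 + √(4096 + 9)) = 1/(-5691 + √4105)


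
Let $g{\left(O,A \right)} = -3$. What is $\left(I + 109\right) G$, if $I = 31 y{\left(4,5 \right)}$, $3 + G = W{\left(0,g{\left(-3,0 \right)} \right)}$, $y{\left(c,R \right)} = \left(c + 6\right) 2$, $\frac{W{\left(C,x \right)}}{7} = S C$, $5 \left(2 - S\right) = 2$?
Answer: $-2187$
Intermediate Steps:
$S = \frac{8}{5}$ ($S = 2 - \frac{2}{5} = \frac{8}{5} \approx 1.6$)
$W{\left(C,x \right)} = \frac{56 C}{5}$ ($W{\left(C,x \right)} = 7 \frac{8 C}{5} = \frac{56 C}{5}$)
$y{\left(c,R \right)} = 12 + 2 c$ ($y{\left(c,R \right)} = \left(6 + c\right) 2 = 12 + 2 c$)
$G = -3$ ($G = -3 + \frac{56}{5} \cdot 0 = -3 + 0 = -3$)
$I = 620$ ($I = 31 \left(12 + 2 \cdot 4\right) = 31 \left(12 + 8\right) = 31 \cdot 20 = 620$)
$\left(I + 109\right) G = \left(620 + 109\right) \left(-3\right) = 729 \left(-3\right) = -2187$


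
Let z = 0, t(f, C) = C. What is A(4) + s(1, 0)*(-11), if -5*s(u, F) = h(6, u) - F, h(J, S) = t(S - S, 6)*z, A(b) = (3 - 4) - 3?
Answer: -4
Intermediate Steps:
A(b) = -4 (A(b) = -1 - 3 = -4)
h(J, S) = 0 (h(J, S) = 6*0 = 0)
s(u, F) = F/5 (s(u, F) = -(0 - F)/5 = -(-1)*F/5 = F/5)
A(4) + s(1, 0)*(-11) = -4 + ((⅕)*0)*(-11) = -4 + 0*(-11) = -4 + 0 = -4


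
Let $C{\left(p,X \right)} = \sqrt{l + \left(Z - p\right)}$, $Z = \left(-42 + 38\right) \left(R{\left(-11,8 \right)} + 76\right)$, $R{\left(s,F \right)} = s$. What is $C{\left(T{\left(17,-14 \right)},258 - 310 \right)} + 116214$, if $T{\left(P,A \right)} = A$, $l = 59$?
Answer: $116214 + i \sqrt{187} \approx 1.1621 \cdot 10^{5} + 13.675 i$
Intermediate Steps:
$Z = -260$ ($Z = \left(-42 + 38\right) \left(-11 + 76\right) = \left(-4\right) 65 = -260$)
$C{\left(p,X \right)} = \sqrt{-201 - p}$ ($C{\left(p,X \right)} = \sqrt{59 - \left(260 + p\right)} = \sqrt{-201 - p}$)
$C{\left(T{\left(17,-14 \right)},258 - 310 \right)} + 116214 = \sqrt{-201 - -14} + 116214 = \sqrt{-201 + 14} + 116214 = \sqrt{-187} + 116214 = i \sqrt{187} + 116214 = 116214 + i \sqrt{187}$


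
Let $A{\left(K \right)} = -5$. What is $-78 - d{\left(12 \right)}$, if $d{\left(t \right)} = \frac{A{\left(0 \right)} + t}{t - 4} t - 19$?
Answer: $- \frac{139}{2} \approx -69.5$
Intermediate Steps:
$d{\left(t \right)} = -19 + \frac{t \left(-5 + t\right)}{-4 + t}$ ($d{\left(t \right)} = \frac{-5 + t}{t - 4} t - 19 = \frac{-5 + t}{-4 + t} t - 19 = \frac{t \left(-5 + t\right)}{-4 + t} - 19 = -19 + \frac{t \left(-5 + t\right)}{-4 + t}$)
$-78 - d{\left(12 \right)} = -78 - \frac{76 + 12^{2} - 288}{-4 + 12} = -78 - \frac{76 + 144 - 288}{8} = -78 - \frac{1}{8} \left(-68\right) = -78 - - \frac{17}{2} = -78 + \frac{17}{2} = - \frac{139}{2}$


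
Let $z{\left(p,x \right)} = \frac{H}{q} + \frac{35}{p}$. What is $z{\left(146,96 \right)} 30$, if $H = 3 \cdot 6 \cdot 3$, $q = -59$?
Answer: $- \frac{87285}{4307} \approx -20.266$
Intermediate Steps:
$H = 54$ ($H = 18 \cdot 3 = 54$)
$z{\left(p,x \right)} = - \frac{54}{59} + \frac{35}{p}$ ($z{\left(p,x \right)} = \frac{54}{-59} + \frac{35}{p} = 54 \left(- \frac{1}{59}\right) + \frac{35}{p} = - \frac{54}{59} + \frac{35}{p}$)
$z{\left(146,96 \right)} 30 = \left(- \frac{54}{59} + \frac{35}{146}\right) 30 = \left(- \frac{5819}{8614}\right) 30 = - \frac{87285}{4307}$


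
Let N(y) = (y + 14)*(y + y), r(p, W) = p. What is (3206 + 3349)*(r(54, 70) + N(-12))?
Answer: 39330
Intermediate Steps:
N(y) = 2*y*(14 + y) (N(y) = (14 + y)*(2*y) = 2*y*(14 + y))
(3206 + 3349)*(r(54, 70) + N(-12)) = (3206 + 3349)*(54 + 2*(-12)*(14 - 12)) = 6555*(54 + 2*(-12)*2) = 6555*(54 - 48) = 6555*6 = 39330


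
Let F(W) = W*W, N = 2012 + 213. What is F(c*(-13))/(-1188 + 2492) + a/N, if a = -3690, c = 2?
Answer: -165383/145070 ≈ -1.1400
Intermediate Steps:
N = 2225
F(W) = W²
F(c*(-13))/(-1188 + 2492) + a/N = (2*(-13))²/(-1188 + 2492) - 3690/2225 = (-26)²/1304 - 3690*1/2225 = 676*(1/1304) - 738/445 = 169/326 - 738/445 = -165383/145070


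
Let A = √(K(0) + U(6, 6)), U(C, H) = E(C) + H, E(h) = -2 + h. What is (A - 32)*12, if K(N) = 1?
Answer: -384 + 12*√11 ≈ -344.20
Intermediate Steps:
U(C, H) = -2 + C + H (U(C, H) = (-2 + C) + H = -2 + C + H)
A = √11 (A = √(1 + (-2 + 6 + 6)) = √(1 + 10) = √11 ≈ 3.3166)
(A - 32)*12 = (√11 - 32)*12 = (-32 + √11)*12 = -384 + 12*√11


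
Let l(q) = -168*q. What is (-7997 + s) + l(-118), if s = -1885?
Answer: 9942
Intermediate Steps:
(-7997 + s) + l(-118) = (-7997 - 1885) - 168*(-118) = -9882 + 19824 = 9942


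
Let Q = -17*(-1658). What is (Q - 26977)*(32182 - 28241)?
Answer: 4764669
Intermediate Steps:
Q = 28186
(Q - 26977)*(32182 - 28241) = (28186 - 26977)*(32182 - 28241) = 1209*3941 = 4764669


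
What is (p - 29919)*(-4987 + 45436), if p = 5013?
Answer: -1007422794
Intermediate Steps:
(p - 29919)*(-4987 + 45436) = (5013 - 29919)*(-4987 + 45436) = -24906*40449 = -1007422794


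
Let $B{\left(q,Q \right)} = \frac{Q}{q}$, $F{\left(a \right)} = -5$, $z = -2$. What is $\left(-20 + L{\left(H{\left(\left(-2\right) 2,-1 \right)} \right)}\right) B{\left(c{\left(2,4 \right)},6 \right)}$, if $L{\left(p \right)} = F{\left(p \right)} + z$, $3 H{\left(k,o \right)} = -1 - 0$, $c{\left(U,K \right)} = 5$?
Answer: $- \frac{162}{5} \approx -32.4$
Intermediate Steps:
$H{\left(k,o \right)} = - \frac{1}{3}$ ($H{\left(k,o \right)} = \frac{-1 - 0}{3} = \frac{-1 + 0}{3} = \frac{1}{3} \left(-1\right) = - \frac{1}{3}$)
$L{\left(p \right)} = -7$ ($L{\left(p \right)} = -5 - 2 = -7$)
$\left(-20 + L{\left(H{\left(\left(-2\right) 2,-1 \right)} \right)}\right) B{\left(c{\left(2,4 \right)},6 \right)} = \left(-20 - 7\right) \frac{6}{5} = - 27 \cdot 6 \cdot \frac{1}{5} = \left(-27\right) \frac{6}{5} = - \frac{162}{5}$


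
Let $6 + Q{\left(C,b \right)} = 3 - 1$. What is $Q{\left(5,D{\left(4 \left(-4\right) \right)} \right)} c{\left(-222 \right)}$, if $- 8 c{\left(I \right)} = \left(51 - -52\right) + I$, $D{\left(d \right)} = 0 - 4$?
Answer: $- \frac{119}{2} \approx -59.5$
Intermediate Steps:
$D{\left(d \right)} = -4$
$Q{\left(C,b \right)} = -4$ ($Q{\left(C,b \right)} = -6 + \left(3 - 1\right) = -6 + 2 = -4$)
$c{\left(I \right)} = - \frac{103}{8} - \frac{I}{8}$ ($c{\left(I \right)} = - \frac{\left(51 - -52\right) + I}{8} = - \frac{\left(51 + 52\right) + I}{8} = - \frac{103 + I}{8} = - \frac{103}{8} - \frac{I}{8}$)
$Q{\left(5,D{\left(4 \left(-4\right) \right)} \right)} c{\left(-222 \right)} = - 4 \left(- \frac{103}{8} - - \frac{111}{4}\right) = - 4 \left(- \frac{103}{8} + \frac{111}{4}\right) = \left(-4\right) \frac{119}{8} = - \frac{119}{2}$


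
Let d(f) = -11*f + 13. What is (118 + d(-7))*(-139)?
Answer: -28912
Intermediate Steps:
d(f) = 13 - 11*f
(118 + d(-7))*(-139) = (118 + (13 - 11*(-7)))*(-139) = (118 + (13 + 77))*(-139) = (118 + 90)*(-139) = 208*(-139) = -28912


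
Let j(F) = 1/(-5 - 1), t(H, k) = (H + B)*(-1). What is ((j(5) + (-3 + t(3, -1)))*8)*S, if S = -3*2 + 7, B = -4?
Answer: -52/3 ≈ -17.333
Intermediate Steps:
t(H, k) = 4 - H (t(H, k) = (H - 4)*(-1) = (-4 + H)*(-1) = 4 - H)
j(F) = -1/6 (j(F) = 1/(-6) = -1/6)
S = 1 (S = -6 + 7 = 1)
((j(5) + (-3 + t(3, -1)))*8)*S = ((-1/6 + (-3 + (4 - 1*3)))*8)*1 = ((-1/6 + (-3 + (4 - 3)))*8)*1 = ((-1/6 + (-3 + 1))*8)*1 = ((-1/6 - 2)*8)*1 = -13/6*8*1 = -52/3*1 = -52/3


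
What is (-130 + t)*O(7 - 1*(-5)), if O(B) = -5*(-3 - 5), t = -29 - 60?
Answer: -8760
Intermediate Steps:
t = -89
O(B) = 40 (O(B) = -5*(-8) = 40)
(-130 + t)*O(7 - 1*(-5)) = (-130 - 89)*40 = -219*40 = -8760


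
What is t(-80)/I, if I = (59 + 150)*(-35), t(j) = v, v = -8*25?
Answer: 40/1463 ≈ 0.027341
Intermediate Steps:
v = -200
t(j) = -200
I = -7315 (I = 209*(-35) = -7315)
t(-80)/I = -200/(-7315) = -200*(-1/7315) = 40/1463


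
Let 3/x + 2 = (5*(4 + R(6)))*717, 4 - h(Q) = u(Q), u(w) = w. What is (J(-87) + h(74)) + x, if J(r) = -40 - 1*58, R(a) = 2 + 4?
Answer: -6022461/35848 ≈ -168.00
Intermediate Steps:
R(a) = 6
h(Q) = 4 - Q
J(r) = -98 (J(r) = -40 - 58 = -98)
x = 3/35848 (x = 3/(-2 + (5*(4 + 6))*717) = 3/(-2 + (5*10)*717) = 3/(-2 + 50*717) = 3/(-2 + 35850) = 3/35848 ≈ 8.3687e-5)
(J(-87) + h(74)) + x = (-98 + (4 - 1*74)) + 3/35848 = (-98 + (4 - 74)) + 3/35848 = (-98 - 70) + 3/35848 = -168 + 3/35848 = -6022461/35848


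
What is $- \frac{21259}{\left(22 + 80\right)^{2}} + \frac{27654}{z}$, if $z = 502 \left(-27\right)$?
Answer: $- \frac{3554671}{870468} \approx -4.0836$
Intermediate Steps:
$z = -13554$
$- \frac{21259}{\left(22 + 80\right)^{2}} + \frac{27654}{z} = - \frac{21259}{\left(22 + 80\right)^{2}} + \frac{27654}{-13554} = - \frac{21259}{102^{2}} + 27654 \left(- \frac{1}{13554}\right) = - \frac{21259}{10404} - \frac{4609}{2259} = - \frac{3554671}{870468}$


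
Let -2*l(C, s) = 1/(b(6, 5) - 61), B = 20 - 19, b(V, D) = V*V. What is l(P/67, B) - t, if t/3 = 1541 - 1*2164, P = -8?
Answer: 93451/50 ≈ 1869.0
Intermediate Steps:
b(V, D) = V**2
B = 1
t = -1869 (t = 3*(1541 - 1*2164) = 3*(1541 - 2164) = 3*(-623) = -1869)
l(C, s) = 1/50 (l(C, s) = -1/(2*(6**2 - 61)) = -1/(2*(36 - 61)) = -1/2/(-25) = -1/2*(-1/25) = 1/50)
l(P/67, B) - t = 1/50 - 1*(-1869) = 1/50 + 1869 = 93451/50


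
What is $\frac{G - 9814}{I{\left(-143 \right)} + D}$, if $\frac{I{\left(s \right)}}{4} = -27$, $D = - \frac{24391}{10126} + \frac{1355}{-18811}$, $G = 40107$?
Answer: $- \frac{5770216274498}{21044399919} \approx -274.19$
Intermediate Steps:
$D = - \frac{472539831}{190480186}$ ($D = \left(-24391\right) \frac{1}{10126} + 1355 \left(- \frac{1}{18811}\right) = - \frac{24391}{10126} - \frac{1355}{18811} = - \frac{472539831}{190480186} \approx -2.4808$)
$I{\left(s \right)} = -108$ ($I{\left(s \right)} = 4 \left(-27\right) = -108$)
$\frac{G - 9814}{I{\left(-143 \right)} + D} = \frac{40107 - 9814}{-108 - \frac{472539831}{190480186}} = \frac{30293}{- \frac{21044399919}{190480186}} = 30293 \left(- \frac{190480186}{21044399919}\right) = - \frac{5770216274498}{21044399919}$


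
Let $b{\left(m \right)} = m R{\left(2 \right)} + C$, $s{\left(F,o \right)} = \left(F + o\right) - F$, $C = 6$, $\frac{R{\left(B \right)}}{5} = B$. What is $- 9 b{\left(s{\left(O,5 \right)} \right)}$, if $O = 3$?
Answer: $-504$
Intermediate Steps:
$R{\left(B \right)} = 5 B$
$s{\left(F,o \right)} = o$
$b{\left(m \right)} = 6 + 10 m$ ($b{\left(m \right)} = m 5 \cdot 2 + 6 = m 10 + 6 = 10 m + 6 = 6 + 10 m$)
$- 9 b{\left(s{\left(O,5 \right)} \right)} = - 9 \left(6 + 10 \cdot 5\right) = - 9 \left(6 + 50\right) = \left(-9\right) 56 = -504$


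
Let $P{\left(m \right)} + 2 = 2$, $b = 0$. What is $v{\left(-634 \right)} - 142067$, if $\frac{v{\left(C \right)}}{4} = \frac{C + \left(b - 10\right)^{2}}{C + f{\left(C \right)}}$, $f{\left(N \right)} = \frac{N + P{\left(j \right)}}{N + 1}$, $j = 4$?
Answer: $- \frac{7115398751}{50086} \approx -1.4206 \cdot 10^{5}$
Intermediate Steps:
$P{\left(m \right)} = 0$ ($P{\left(m \right)} = -2 + 2 = 0$)
$f{\left(N \right)} = \frac{N}{1 + N}$ ($f{\left(N \right)} = \frac{N + 0}{N + 1} = \frac{N}{1 + N}$)
$v{\left(C \right)} = \frac{4 \left(100 + C\right)}{C + \frac{C}{1 + C}}$ ($v{\left(C \right)} = 4 \frac{C + \left(0 - 10\right)^{2}}{C + \frac{C}{1 + C}} = 4 \frac{C + \left(-10\right)^{2}}{C + \frac{C}{1 + C}} = 4 \frac{C + 100}{C + \frac{C}{1 + C}} = 4 \frac{100 + C}{C + \frac{C}{1 + C}} = \frac{4 \left(100 + C\right)}{C + \frac{C}{1 + C}}$)
$v{\left(-634 \right)} - 142067 = \frac{4 \left(1 - 634\right) \left(100 - 634\right)}{\left(-634\right) \left(2 - 634\right)} - 142067 = 4 \left(- \frac{1}{634}\right) \frac{1}{-632} \left(-633\right) \left(-534\right) - 142067 = 4 \left(- \frac{1}{634}\right) \left(- \frac{1}{632}\right) \left(-633\right) \left(-534\right) - 142067 = \frac{169011}{50086} - 142067 = - \frac{7115398751}{50086}$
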